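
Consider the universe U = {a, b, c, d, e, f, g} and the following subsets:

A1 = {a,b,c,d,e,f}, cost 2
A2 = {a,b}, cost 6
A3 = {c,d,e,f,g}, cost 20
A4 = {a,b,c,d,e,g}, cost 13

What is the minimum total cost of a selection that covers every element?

15

A1, A4 cover every element at cost 2 + 13 = 15.
Any cover uses at least 2 sets; among all covering selections none totals below 15.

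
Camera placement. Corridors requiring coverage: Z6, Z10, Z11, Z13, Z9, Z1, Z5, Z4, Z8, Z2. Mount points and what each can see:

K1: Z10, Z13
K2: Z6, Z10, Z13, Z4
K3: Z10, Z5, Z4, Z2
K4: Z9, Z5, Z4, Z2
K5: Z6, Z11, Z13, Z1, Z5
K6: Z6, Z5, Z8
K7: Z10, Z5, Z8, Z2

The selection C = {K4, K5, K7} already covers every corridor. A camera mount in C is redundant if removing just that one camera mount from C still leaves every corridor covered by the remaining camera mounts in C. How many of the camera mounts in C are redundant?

Drop K4: Z9, Z4 uncovered — not redundant.
Drop K5: Z6, Z11, Z13, Z1 uncovered — not redundant.
Drop K7: Z10, Z8 uncovered — not redundant.
None of the camera mounts in C is redundant.

0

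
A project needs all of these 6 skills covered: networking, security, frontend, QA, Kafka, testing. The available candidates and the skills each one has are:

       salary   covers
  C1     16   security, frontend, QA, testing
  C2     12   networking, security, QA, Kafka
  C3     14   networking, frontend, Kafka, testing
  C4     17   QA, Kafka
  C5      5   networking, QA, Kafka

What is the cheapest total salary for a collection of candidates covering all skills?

21

C1, C5 cover every skill at salary 16 + 5 = 21.
Any cover uses at least 2 candidates; among all covering selections none totals below 21.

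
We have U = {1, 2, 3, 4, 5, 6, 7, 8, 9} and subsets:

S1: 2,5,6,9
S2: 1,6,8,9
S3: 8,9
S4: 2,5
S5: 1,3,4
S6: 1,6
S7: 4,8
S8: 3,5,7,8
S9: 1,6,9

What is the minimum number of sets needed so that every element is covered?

3

S1, S5, S8 together cover {1, 2, 3, 4, 5, 6, 7, 8, 9} — every element.
No 2 of the 9 sets cover everything (all 36 pairs fall short), so 3 is minimum.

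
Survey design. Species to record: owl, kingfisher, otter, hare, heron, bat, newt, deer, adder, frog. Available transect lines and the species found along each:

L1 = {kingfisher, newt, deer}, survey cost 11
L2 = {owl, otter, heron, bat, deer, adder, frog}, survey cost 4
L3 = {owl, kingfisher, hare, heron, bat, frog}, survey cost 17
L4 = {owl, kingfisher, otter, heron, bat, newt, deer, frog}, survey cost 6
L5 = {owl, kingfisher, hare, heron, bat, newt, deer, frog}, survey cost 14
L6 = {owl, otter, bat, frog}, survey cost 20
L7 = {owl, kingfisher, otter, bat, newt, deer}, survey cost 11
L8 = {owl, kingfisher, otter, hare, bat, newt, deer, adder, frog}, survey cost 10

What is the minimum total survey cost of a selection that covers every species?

L2, L8 cover every species at survey cost 4 + 10 = 14.
Any cover uses at least 2 transects; among all covering selections none totals below 14.

14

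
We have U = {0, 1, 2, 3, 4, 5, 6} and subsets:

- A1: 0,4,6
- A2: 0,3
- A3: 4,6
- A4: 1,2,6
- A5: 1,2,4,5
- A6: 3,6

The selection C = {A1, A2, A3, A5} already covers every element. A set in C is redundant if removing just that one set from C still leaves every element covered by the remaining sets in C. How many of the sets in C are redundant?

Drop A1: the rest still cover every element — redundant.
Drop A2: 3 uncovered — not redundant.
Drop A3: the rest still cover every element — redundant.
Drop A5: 1, 2, 5 uncovered — not redundant.
2 redundant: A1, A3.

2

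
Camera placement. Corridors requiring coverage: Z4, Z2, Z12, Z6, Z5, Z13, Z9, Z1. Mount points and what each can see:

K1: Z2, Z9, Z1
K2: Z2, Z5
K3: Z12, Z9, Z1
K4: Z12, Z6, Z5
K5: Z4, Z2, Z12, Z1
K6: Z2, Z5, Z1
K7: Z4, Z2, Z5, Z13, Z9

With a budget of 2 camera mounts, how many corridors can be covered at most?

Choosing K3, K7 covers {Z4, Z2, Z12, Z5, Z13, Z9, Z1} — 7 corridors.
No choice of 2 camera mounts does better; here Z6 is left uncovered.

7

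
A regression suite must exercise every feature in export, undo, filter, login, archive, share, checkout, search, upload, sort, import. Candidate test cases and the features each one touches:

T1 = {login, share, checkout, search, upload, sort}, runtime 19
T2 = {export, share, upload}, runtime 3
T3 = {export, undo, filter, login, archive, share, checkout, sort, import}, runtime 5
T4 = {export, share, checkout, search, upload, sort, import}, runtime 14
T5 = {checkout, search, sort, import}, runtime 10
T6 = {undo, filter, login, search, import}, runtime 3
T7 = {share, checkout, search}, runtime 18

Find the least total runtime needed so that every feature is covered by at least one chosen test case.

T2, T3, T6 cover every feature at runtime 3 + 5 + 3 = 11.
Any cover uses at least 2 test cases; among all covering selections none totals below 11.

11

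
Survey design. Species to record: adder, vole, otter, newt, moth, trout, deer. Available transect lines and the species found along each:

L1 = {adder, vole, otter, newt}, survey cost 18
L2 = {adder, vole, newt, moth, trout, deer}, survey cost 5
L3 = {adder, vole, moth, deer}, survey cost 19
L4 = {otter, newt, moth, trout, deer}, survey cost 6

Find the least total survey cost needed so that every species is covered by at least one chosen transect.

L2, L4 cover every species at survey cost 5 + 6 = 11.
Any cover uses at least 2 transects; among all covering selections none totals below 11.

11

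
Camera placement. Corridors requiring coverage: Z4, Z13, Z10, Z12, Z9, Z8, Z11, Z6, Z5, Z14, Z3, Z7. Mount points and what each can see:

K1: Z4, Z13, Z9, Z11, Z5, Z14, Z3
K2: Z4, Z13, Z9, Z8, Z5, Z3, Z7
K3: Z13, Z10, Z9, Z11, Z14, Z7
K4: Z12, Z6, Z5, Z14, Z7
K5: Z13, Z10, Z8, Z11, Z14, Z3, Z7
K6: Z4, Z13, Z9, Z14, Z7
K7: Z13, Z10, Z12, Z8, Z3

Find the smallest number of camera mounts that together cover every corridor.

K1, K4, K5 together cover {Z4, Z13, Z10, Z12, Z9, Z8, Z11, Z6, Z5, Z14, Z3, Z7} — every corridor.
No 2 of the 7 camera mounts cover everything (all 21 pairs fall short), so 3 is minimum.

3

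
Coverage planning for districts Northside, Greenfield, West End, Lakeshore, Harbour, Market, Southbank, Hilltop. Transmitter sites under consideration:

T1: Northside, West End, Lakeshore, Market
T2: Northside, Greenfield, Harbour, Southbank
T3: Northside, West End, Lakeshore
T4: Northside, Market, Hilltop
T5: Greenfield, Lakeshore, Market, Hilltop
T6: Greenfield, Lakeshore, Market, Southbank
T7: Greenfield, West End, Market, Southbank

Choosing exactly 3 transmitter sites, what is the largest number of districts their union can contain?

Choosing T1, T2, T4 covers {Northside, Greenfield, West End, Lakeshore, Harbour, Market, Southbank, Hilltop} — 8 districts.
That is all 8 districts.

8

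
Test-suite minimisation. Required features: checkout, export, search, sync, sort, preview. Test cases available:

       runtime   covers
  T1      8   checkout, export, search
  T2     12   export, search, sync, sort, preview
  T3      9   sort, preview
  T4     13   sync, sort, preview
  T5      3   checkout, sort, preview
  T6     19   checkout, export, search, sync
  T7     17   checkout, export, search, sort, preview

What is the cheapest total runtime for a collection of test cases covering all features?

T2, T5 cover every feature at runtime 12 + 3 = 15.
Any cover uses at least 2 test cases; among all covering selections none totals below 15.

15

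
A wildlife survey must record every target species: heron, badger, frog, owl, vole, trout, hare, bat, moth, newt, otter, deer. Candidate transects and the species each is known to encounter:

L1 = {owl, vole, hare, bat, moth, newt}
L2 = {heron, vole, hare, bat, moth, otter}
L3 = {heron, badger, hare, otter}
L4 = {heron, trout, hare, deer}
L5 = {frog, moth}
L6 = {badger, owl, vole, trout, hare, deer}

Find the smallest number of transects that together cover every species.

L1, L2, L5, L6 together cover {heron, badger, frog, owl, vole, trout, hare, bat, moth, newt, otter, deer} — every species.
No 3 of the 6 transects cover everything (all 20 triples fall short), so 4 is minimum.

4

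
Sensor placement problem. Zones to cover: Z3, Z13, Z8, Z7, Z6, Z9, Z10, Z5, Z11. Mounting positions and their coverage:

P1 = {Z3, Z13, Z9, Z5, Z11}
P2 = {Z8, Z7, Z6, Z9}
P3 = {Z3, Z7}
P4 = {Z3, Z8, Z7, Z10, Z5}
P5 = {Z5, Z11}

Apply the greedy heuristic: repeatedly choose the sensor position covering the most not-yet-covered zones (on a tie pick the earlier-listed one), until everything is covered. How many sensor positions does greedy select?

3

Pick 1: P1 covers 5 new zones (Z3, Z13, Z9, Z5, Z11).
Pick 2: P2 covers 3 new zones (Z8, Z7, Z6).
Pick 3: P4 covers 1 new zones (Z10).
Greedy uses 3 sensor positions.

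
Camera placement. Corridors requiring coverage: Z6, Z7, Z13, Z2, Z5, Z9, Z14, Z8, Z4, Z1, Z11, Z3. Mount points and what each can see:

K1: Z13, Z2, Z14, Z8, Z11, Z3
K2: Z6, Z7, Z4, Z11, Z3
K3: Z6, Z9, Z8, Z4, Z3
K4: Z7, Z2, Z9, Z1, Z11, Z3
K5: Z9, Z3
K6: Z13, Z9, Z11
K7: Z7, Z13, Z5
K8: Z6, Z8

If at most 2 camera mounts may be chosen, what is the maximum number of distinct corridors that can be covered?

9

Choosing K1, K2 covers {Z6, Z7, Z13, Z2, Z14, Z8, Z4, Z11, Z3} — 9 corridors.
No choice of 2 camera mounts does better; here Z5, Z9, Z1 are left uncovered.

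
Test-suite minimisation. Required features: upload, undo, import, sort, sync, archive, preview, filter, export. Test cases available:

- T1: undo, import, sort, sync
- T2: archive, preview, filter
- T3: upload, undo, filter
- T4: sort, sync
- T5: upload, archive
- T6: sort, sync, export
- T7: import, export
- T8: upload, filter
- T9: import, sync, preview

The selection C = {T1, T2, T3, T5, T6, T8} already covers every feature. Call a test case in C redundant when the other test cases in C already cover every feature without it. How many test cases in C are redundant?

Drop T1: import uncovered — not redundant.
Drop T2: preview uncovered — not redundant.
Drop T3: the rest still cover every feature — redundant.
Drop T5: the rest still cover every feature — redundant.
Drop T6: export uncovered — not redundant.
Drop T8: the rest still cover every feature — redundant.
3 redundant: T3, T5, T8.

3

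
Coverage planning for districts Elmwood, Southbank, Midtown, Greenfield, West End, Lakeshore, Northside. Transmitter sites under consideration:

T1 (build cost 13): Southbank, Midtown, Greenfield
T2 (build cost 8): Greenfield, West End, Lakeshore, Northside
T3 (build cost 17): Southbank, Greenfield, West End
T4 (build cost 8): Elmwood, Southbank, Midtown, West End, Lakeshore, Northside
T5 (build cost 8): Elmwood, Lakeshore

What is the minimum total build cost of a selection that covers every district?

16

T2, T4 cover every district at build cost 8 + 8 = 16.
Any cover uses at least 2 transmitter sites; among all covering selections none totals below 16.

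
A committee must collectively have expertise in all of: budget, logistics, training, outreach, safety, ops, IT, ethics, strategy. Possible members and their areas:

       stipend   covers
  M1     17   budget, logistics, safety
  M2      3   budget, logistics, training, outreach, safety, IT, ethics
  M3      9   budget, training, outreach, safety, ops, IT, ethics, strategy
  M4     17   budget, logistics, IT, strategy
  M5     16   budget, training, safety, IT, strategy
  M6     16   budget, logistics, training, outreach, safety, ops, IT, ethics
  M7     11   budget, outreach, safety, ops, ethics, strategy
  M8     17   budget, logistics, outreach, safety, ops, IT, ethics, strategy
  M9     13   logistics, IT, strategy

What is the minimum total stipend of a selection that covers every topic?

M2, M3 cover every topic at stipend 3 + 9 = 12.
Any cover uses at least 2 members; among all covering selections none totals below 12.

12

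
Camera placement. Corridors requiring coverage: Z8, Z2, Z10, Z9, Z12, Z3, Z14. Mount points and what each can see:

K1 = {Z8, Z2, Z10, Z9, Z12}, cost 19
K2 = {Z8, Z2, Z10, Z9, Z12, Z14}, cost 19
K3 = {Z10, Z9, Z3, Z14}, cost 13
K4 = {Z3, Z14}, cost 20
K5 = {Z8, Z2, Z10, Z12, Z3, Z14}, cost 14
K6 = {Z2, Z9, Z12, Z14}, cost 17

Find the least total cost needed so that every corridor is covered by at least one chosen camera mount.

27

K3, K5 cover every corridor at cost 13 + 14 = 27.
Any cover uses at least 2 camera mounts; among all covering selections none totals below 27.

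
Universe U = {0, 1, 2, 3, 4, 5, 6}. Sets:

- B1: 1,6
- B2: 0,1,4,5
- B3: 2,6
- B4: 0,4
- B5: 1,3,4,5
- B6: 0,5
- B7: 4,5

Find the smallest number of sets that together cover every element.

3

B2, B3, B5 together cover {0, 1, 2, 3, 4, 5, 6} — every element.
No 2 of the 7 sets cover everything (all 21 pairs fall short), so 3 is minimum.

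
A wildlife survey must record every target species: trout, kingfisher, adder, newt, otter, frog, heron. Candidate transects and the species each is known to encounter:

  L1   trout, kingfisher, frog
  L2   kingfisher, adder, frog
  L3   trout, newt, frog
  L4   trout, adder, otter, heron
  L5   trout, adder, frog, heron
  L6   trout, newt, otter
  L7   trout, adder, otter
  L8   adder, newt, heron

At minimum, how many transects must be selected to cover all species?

3

L1, L3, L4 together cover {trout, kingfisher, adder, newt, otter, frog, heron} — every species.
No 2 of the 8 transects cover everything (all 28 pairs fall short), so 3 is minimum.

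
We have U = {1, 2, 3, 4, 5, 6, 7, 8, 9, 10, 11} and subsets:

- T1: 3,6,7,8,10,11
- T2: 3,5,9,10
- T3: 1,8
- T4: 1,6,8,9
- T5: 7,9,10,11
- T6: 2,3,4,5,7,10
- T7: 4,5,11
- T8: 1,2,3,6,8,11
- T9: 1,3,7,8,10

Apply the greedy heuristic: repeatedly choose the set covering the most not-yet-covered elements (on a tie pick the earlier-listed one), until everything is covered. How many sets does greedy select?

3

Pick 1: T1 covers 6 new elements (3, 6, 7, 8, 10, 11).
Pick 2: T6 covers 3 new elements (2, 4, 5).
Pick 3: T4 covers 2 new elements (1, 9).
Greedy uses 3 sets.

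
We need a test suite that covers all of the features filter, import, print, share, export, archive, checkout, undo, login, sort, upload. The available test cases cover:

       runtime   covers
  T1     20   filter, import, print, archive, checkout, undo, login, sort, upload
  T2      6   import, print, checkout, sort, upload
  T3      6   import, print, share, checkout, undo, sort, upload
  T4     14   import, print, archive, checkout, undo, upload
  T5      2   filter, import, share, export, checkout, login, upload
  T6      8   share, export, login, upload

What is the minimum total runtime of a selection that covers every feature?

22

T1, T5 cover every feature at runtime 20 + 2 = 22.
Any cover uses at least 2 test cases; among all covering selections none totals below 22.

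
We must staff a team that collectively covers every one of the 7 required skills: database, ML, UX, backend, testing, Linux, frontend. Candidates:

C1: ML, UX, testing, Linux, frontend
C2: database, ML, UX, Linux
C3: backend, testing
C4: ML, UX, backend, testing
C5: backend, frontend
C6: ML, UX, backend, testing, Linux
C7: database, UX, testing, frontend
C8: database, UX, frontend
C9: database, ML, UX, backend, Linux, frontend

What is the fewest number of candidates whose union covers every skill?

C1, C9 together cover {database, ML, UX, backend, testing, Linux, frontend} — every skill.
No single candidate contains all 7 skills, so 2 is optimal.

2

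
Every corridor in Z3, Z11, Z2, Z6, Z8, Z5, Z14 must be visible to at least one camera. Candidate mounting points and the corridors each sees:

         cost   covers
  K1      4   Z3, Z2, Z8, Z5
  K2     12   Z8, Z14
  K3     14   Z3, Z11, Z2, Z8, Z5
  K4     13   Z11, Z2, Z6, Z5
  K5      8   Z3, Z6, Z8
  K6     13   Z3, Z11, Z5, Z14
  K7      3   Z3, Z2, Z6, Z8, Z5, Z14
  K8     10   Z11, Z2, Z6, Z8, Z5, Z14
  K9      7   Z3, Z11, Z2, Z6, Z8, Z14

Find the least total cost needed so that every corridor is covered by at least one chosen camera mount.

K7, K9 cover every corridor at cost 3 + 7 = 10.
Any cover uses at least 2 camera mounts; among all covering selections none totals below 10.

10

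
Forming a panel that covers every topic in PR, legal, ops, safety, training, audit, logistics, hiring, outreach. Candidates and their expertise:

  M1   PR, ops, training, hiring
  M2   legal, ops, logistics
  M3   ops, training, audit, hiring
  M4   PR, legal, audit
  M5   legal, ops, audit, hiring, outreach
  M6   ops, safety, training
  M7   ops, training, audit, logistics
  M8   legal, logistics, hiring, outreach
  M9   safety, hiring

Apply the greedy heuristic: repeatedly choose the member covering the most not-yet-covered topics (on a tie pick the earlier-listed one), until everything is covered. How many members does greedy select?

Pick 1: M5 covers 5 new topics (legal, ops, audit, hiring, outreach).
Pick 2: M1 covers 2 new topics (PR, training).
Pick 3: M2 covers 1 new topics (logistics).
Pick 4: M6 covers 1 new topics (safety).
Greedy uses 4 members. (The true minimum is 3.)

4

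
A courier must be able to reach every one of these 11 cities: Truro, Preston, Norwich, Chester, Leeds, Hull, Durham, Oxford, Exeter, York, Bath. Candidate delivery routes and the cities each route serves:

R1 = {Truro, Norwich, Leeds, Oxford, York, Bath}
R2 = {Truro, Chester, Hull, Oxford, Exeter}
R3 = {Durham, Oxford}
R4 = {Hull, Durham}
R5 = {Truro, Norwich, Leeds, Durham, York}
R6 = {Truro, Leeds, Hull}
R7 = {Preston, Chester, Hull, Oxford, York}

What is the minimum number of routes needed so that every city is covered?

4

R1, R2, R3, R7 together cover {Truro, Preston, Norwich, Chester, Leeds, Hull, Durham, Oxford, Exeter, York, Bath} — every city.
No 3 of the 7 routes cover everything (all 35 triples fall short), so 4 is minimum.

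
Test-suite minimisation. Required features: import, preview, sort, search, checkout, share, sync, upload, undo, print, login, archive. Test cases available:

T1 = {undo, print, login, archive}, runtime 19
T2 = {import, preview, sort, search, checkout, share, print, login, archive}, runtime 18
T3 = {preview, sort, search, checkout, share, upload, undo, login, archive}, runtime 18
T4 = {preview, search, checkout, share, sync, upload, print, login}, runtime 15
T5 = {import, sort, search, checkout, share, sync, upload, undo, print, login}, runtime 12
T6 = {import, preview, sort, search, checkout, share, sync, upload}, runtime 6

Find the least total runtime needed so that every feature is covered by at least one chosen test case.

T1, T6 cover every feature at runtime 19 + 6 = 25.
Any cover uses at least 2 test cases; among all covering selections none totals below 25.

25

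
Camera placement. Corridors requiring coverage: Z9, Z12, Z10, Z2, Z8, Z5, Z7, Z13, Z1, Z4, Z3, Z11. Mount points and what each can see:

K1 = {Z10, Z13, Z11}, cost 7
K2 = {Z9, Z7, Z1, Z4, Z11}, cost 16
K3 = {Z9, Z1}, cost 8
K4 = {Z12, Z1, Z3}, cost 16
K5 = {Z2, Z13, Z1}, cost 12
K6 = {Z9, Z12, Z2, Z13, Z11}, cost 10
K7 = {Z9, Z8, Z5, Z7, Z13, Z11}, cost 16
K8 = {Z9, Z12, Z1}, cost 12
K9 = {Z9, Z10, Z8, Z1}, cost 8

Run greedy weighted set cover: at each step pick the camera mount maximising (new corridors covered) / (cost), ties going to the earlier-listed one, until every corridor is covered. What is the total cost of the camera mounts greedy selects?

66

Pick 1: K6 adds 5 new (Z9, Z12, Z2, Z13, Z11) at cost 10 (ratio 5/10).
Pick 2: K9 adds 3 new (Z10, Z8, Z1) at cost 8 (ratio 3/8).
Pick 3: K2 adds 2 new (Z7, Z4) at cost 16 (ratio 2/16).
Pick 4: K4 adds 1 new (Z3) at cost 16 (ratio 1/16).
Pick 5: K7 adds 1 new (Z5) at cost 16 (ratio 1/16).
Greedy total cost: 10 + 8 + 16 + 16 + 16 = 66. (The true optimum is 65, so greedy overshoots here.)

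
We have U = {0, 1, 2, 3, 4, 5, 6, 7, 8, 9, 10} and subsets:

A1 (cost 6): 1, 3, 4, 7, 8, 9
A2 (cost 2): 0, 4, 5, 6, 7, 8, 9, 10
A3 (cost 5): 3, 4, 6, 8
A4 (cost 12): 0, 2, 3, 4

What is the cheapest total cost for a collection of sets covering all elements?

20

A1, A2, A4 cover every element at cost 6 + 2 + 12 = 20.
Any cover uses at least 3 sets; among all covering selections none totals below 20.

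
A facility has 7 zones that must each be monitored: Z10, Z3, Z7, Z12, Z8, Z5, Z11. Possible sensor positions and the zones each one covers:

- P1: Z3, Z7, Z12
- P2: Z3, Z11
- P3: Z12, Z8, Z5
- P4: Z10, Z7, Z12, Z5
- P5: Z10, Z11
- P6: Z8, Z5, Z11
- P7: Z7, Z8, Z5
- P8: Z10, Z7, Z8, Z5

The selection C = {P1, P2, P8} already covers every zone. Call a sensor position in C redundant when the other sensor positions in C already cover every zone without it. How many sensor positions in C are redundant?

Drop P1: Z12 uncovered — not redundant.
Drop P2: Z11 uncovered — not redundant.
Drop P8: Z10, Z8, Z5 uncovered — not redundant.
None of the sensor positions in C is redundant.

0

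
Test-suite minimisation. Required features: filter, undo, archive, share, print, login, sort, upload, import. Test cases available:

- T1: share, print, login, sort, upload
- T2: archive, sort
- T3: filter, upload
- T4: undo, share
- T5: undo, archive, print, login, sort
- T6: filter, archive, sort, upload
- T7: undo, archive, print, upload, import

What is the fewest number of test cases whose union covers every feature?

3

T1, T3, T7 together cover {filter, undo, archive, share, print, login, sort, upload, import} — every feature.
No 2 of the 7 test cases cover everything (all 21 pairs fall short), so 3 is minimum.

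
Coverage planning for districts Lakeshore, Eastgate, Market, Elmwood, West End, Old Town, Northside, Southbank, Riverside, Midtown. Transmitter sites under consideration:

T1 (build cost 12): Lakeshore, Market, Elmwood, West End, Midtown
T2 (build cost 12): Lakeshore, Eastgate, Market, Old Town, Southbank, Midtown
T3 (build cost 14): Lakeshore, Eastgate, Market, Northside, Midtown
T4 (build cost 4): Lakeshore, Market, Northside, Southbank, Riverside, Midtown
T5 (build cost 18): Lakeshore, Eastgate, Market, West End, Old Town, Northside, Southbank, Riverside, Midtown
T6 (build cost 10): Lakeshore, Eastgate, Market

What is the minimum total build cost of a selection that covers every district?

T1, T2, T4 cover every district at build cost 12 + 12 + 4 = 28.
Any cover uses at least 2 transmitter sites; among all covering selections none totals below 28.

28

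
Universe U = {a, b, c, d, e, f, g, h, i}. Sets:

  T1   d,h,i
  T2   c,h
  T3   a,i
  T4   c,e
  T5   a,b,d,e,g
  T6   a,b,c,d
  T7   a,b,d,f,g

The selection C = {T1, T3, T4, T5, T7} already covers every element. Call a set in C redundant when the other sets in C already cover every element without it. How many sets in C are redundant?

Drop T1: h uncovered — not redundant.
Drop T3: the rest still cover every element — redundant.
Drop T4: c uncovered — not redundant.
Drop T5: the rest still cover every element — redundant.
Drop T7: f uncovered — not redundant.
2 redundant: T3, T5.

2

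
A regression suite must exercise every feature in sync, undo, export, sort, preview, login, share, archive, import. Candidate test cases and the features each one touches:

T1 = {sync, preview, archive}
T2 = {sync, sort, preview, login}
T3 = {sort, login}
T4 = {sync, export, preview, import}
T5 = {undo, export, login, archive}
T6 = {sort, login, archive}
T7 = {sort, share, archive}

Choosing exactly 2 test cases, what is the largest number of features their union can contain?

7

Choosing T2, T5 covers {sync, undo, export, sort, preview, login, archive} — 7 features.
No choice of 2 test cases does better; here share, import are left uncovered.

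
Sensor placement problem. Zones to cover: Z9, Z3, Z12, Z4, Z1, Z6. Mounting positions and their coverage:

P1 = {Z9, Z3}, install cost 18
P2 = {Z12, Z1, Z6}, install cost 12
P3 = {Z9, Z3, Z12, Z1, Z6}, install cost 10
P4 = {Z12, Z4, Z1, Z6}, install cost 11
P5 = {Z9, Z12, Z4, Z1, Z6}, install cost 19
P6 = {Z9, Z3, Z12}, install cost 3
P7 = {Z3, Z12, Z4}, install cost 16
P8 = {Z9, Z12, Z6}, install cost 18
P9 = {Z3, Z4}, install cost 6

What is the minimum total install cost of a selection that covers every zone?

14

P4, P6 cover every zone at install cost 11 + 3 = 14.
Any cover uses at least 2 sensor positions; among all covering selections none totals below 14.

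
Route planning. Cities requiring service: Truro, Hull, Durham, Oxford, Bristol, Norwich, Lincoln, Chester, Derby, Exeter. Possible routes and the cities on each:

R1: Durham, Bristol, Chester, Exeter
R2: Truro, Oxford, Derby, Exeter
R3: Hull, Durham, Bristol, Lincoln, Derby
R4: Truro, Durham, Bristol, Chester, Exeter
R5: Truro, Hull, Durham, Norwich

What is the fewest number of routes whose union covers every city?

4

R1, R2, R3, R5 together cover {Truro, Hull, Durham, Oxford, Bristol, Norwich, Lincoln, Chester, Derby, Exeter} — every city.
No 3 of the 5 routes cover everything (all 10 triples fall short), so 4 is minimum.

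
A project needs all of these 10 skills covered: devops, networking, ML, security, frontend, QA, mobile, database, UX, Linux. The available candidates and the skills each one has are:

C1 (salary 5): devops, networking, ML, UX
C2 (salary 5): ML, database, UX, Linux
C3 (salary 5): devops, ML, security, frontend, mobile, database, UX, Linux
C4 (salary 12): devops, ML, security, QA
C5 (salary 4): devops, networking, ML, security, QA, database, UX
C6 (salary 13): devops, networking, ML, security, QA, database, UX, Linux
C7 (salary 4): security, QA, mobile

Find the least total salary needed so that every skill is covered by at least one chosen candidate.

C3, C5 cover every skill at salary 5 + 4 = 9.
Any cover uses at least 2 candidates; among all covering selections none totals below 9.

9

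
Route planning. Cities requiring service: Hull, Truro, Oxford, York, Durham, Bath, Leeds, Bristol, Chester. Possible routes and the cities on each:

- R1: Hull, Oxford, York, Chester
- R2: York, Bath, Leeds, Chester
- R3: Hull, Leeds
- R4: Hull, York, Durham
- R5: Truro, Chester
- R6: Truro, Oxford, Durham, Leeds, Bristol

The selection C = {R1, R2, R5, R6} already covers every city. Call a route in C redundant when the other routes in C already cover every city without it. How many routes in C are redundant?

1

Drop R1: Hull uncovered — not redundant.
Drop R2: Bath uncovered — not redundant.
Drop R5: the rest still cover every city — redundant.
Drop R6: Durham, Bristol uncovered — not redundant.
1 redundant: R5.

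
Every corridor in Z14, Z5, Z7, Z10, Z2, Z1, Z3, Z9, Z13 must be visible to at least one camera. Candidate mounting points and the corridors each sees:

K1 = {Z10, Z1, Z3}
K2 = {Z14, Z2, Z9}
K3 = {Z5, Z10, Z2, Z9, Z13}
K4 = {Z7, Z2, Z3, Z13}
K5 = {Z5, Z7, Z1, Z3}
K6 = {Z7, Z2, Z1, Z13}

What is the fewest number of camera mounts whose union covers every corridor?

3

K2, K3, K5 together cover {Z14, Z5, Z7, Z10, Z2, Z1, Z3, Z9, Z13} — every corridor.
No 2 of the 6 camera mounts cover everything (all 15 pairs fall short), so 3 is minimum.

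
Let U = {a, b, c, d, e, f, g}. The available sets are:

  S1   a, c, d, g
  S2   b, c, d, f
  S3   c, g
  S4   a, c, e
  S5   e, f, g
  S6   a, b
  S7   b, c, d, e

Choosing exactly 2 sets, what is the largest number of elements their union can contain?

6

Choosing S1, S2 covers {a, b, c, d, f, g} — 6 elements.
No choice of 2 sets does better; here e is left uncovered.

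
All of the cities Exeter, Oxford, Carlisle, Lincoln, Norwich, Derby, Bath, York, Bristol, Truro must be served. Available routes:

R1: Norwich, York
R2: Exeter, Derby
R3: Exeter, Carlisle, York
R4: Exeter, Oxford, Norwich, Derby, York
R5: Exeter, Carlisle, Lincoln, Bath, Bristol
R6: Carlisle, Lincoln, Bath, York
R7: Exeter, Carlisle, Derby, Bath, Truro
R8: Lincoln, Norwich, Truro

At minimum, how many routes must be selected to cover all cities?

R4, R5, R7 together cover {Exeter, Oxford, Carlisle, Lincoln, Norwich, Derby, Bath, York, Bristol, Truro} — every city.
No 2 of the 8 routes cover everything (all 28 pairs fall short), so 3 is minimum.

3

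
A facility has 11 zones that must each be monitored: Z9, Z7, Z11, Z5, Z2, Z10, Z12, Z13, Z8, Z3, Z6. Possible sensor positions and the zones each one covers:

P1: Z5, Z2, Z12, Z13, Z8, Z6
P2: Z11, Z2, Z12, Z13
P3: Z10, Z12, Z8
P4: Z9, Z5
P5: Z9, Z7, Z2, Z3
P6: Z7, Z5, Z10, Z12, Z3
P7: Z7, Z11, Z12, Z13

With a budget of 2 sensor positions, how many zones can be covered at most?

Choosing P1, P5 covers {Z9, Z7, Z5, Z2, Z12, Z13, Z8, Z3, Z6} — 9 zones.
No choice of 2 sensor positions does better; here Z11, Z10 are left uncovered.

9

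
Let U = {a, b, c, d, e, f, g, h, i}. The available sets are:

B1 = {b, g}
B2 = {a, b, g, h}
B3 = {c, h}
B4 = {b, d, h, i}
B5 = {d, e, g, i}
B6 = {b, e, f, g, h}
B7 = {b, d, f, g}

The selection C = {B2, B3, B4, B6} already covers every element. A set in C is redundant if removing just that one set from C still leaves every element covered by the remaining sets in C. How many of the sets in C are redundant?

0

Drop B2: a uncovered — not redundant.
Drop B3: c uncovered — not redundant.
Drop B4: d, i uncovered — not redundant.
Drop B6: e, f uncovered — not redundant.
None of the sets in C is redundant.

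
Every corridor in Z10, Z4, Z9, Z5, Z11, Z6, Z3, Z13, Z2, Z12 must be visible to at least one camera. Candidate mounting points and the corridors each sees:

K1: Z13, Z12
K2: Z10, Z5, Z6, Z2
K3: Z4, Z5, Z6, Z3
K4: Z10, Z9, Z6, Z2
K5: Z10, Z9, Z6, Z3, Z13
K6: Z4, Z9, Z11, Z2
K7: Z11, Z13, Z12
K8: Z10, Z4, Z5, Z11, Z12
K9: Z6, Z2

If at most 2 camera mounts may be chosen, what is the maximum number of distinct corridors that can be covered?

9

Choosing K5, K8 covers {Z10, Z4, Z9, Z5, Z11, Z6, Z3, Z13, Z12} — 9 corridors.
No choice of 2 camera mounts does better; here Z2 is left uncovered.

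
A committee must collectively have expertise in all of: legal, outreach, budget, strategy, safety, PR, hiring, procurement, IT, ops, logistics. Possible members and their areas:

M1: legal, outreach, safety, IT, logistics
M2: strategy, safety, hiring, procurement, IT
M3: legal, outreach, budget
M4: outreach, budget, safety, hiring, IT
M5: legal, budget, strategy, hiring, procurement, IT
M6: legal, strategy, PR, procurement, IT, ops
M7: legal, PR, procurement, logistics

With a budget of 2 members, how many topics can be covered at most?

Choosing M4, M6 covers {legal, outreach, budget, strategy, safety, PR, hiring, procurement, IT, ops} — 10 topics.
No choice of 2 members does better; here logistics is left uncovered.

10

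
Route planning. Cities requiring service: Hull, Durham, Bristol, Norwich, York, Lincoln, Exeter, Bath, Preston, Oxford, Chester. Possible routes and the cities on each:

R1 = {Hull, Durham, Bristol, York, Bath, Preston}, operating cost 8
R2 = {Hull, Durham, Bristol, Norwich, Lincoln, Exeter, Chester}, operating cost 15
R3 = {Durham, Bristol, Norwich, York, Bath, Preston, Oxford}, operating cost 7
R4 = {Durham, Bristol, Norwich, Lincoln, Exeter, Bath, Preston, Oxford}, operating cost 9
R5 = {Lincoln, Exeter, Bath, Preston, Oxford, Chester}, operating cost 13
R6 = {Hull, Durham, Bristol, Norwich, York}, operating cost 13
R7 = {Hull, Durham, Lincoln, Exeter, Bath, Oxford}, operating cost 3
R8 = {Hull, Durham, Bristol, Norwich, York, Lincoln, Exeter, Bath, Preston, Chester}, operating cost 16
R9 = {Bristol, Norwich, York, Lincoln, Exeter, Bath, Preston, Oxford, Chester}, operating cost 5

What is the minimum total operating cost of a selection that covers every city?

R7, R9 cover every city at operating cost 3 + 5 = 8.
Any cover uses at least 2 routes; among all covering selections none totals below 8.

8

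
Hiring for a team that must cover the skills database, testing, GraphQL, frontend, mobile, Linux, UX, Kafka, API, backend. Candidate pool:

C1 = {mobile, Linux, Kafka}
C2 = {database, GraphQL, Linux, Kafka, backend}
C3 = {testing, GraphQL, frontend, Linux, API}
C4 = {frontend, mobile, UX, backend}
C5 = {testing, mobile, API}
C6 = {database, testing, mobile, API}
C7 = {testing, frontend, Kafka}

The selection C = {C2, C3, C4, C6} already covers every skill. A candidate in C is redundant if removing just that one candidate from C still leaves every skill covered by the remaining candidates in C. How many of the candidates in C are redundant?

2

Drop C2: Kafka uncovered — not redundant.
Drop C3: the rest still cover every skill — redundant.
Drop C4: UX uncovered — not redundant.
Drop C6: the rest still cover every skill — redundant.
2 redundant: C3, C6.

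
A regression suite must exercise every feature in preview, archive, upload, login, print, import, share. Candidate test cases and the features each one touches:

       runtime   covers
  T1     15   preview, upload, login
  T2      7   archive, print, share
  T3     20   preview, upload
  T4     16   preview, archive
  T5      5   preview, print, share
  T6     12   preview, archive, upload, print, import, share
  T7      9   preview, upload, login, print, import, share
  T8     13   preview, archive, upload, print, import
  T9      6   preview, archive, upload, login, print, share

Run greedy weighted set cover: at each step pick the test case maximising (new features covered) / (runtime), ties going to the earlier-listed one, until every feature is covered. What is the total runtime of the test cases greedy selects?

15

Pick 1: T9 adds 6 new (preview, archive, upload, login, print, share) at runtime 6 (ratio 6/6).
Pick 2: T7 adds 1 new (import) at runtime 9 (ratio 1/9).
Greedy total runtime: 6 + 9 = 15.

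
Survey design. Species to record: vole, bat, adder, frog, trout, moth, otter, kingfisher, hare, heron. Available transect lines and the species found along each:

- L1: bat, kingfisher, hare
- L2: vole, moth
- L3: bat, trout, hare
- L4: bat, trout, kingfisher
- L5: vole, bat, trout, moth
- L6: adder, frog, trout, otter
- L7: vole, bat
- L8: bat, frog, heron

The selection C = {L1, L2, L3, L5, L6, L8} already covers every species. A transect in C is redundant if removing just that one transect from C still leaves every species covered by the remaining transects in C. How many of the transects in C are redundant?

Drop L1: kingfisher uncovered — not redundant.
Drop L2: the rest still cover every species — redundant.
Drop L3: the rest still cover every species — redundant.
Drop L5: the rest still cover every species — redundant.
Drop L6: adder, otter uncovered — not redundant.
Drop L8: heron uncovered — not redundant.
3 redundant: L2, L3, L5.

3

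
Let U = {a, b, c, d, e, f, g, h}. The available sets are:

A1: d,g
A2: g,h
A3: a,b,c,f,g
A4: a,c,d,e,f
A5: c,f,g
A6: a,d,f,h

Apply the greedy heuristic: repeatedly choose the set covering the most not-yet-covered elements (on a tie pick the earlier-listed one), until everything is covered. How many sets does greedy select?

3

Pick 1: A3 covers 5 new elements (a, b, c, f, g).
Pick 2: A4 covers 2 new elements (d, e).
Pick 3: A2 covers 1 new elements (h).
Greedy uses 3 sets.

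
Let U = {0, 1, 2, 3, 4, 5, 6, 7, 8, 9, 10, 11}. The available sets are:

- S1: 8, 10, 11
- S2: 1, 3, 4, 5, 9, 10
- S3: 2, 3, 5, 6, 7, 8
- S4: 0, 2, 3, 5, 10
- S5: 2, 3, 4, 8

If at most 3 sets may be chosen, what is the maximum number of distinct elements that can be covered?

11

Choosing S1, S2, S3 covers {1, 2, 3, 4, 5, 6, 7, 8, 9, 10, 11} — 11 elements.
No choice of 3 sets does better; here 0 is left uncovered.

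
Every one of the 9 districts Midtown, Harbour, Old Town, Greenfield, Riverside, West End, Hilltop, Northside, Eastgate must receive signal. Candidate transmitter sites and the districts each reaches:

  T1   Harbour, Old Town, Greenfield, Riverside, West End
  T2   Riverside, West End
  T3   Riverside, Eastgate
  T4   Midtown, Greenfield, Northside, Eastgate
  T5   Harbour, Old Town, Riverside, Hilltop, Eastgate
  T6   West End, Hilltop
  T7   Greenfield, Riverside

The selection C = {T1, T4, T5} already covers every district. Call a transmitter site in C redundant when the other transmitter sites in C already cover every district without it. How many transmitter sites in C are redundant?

0

Drop T1: West End uncovered — not redundant.
Drop T4: Midtown, Northside uncovered — not redundant.
Drop T5: Hilltop uncovered — not redundant.
None of the transmitter sites in C is redundant.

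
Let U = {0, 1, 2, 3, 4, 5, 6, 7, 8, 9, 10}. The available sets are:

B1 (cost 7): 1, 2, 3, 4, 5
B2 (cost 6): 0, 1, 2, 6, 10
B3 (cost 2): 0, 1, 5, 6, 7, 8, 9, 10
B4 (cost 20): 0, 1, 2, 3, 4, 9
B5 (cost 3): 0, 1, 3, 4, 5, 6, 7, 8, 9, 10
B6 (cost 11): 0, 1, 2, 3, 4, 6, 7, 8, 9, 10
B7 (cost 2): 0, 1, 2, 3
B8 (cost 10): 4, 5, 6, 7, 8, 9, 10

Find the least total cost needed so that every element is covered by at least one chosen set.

B5, B7 cover every element at cost 3 + 2 = 5.
Any cover uses at least 2 sets; among all covering selections none totals below 5.

5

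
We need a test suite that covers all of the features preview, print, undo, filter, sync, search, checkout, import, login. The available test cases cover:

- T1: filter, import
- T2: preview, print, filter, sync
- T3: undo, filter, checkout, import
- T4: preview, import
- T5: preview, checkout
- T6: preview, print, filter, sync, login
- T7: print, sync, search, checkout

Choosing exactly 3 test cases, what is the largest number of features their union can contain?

Choosing T3, T6, T7 covers {preview, print, undo, filter, sync, search, checkout, import, login} — 9 features.
That is all 9 features.

9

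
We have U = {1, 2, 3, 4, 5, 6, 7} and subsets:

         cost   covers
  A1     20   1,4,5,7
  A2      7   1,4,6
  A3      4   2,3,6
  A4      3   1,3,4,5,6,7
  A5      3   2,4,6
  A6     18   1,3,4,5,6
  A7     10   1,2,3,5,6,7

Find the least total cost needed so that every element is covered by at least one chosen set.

6

A4, A5 cover every element at cost 3 + 3 = 6.
Any cover uses at least 2 sets; among all covering selections none totals below 6.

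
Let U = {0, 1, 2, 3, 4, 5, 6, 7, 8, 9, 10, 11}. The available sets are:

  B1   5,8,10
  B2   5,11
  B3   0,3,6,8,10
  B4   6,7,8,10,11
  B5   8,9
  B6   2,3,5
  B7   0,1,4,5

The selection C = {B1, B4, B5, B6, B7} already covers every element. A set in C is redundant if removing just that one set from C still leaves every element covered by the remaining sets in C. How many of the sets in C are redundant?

Drop B1: the rest still cover every element — redundant.
Drop B4: 6, 7, 11 uncovered — not redundant.
Drop B5: 9 uncovered — not redundant.
Drop B6: 2, 3 uncovered — not redundant.
Drop B7: 0, 1, 4 uncovered — not redundant.
1 redundant: B1.

1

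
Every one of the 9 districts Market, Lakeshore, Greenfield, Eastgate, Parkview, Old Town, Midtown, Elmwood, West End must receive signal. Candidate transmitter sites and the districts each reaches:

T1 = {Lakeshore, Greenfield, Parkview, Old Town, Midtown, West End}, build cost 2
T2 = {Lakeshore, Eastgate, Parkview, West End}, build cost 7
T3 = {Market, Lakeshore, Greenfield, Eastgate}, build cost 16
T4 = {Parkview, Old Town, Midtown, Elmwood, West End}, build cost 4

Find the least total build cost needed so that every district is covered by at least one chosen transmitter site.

T3, T4 cover every district at build cost 16 + 4 = 20.
Any cover uses at least 2 transmitter sites; among all covering selections none totals below 20.
Greedy by coverage-per-build cost would pick T1, T4, T2, T3 for 29 — worse than the optimum 20.

20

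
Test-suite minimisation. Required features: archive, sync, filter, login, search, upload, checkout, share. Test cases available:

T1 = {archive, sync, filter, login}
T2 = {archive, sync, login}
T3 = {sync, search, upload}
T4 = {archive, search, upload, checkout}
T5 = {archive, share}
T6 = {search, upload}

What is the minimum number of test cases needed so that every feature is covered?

T1, T4, T5 together cover {archive, sync, filter, login, search, upload, checkout, share} — every feature.
No 2 of the 6 test cases cover everything (all 15 pairs fall short), so 3 is minimum.

3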